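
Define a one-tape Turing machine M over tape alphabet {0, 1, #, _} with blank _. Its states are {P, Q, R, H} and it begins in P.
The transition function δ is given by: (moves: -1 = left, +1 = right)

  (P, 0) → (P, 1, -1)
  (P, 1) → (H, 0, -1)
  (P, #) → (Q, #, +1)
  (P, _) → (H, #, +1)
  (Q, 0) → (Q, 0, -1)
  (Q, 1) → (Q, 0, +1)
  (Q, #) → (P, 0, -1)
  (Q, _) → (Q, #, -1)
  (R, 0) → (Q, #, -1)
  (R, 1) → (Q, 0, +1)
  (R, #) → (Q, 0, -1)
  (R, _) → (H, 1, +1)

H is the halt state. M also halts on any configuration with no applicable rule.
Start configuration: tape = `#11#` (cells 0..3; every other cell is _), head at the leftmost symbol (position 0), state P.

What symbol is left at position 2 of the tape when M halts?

state=P head=0 tape=_[#]11#   (P,#)→(Q,#,+1)
state=Q head=1 tape=_#[1]1#   (Q,1)→(Q,0,+1)
state=Q head=2 tape=_#0[1]#   (Q,1)→(Q,0,+1)
state=Q head=3 tape=_#00[#]   (Q,#)→(P,0,-1)
state=P head=2 tape=_#0[0]0   (P,0)→(P,1,-1)
state=P head=1 tape=_#[0]10   (P,0)→(P,1,-1)
state=P head=0 tape=_[#]110   (P,#)→(Q,#,+1)
state=Q head=1 tape=_#[1]10   (Q,1)→(Q,0,+1)
state=Q head=2 tape=_#0[1]0   (Q,1)→(Q,0,+1)
state=Q head=3 tape=_#00[0]   (Q,0)→(Q,0,-1)
state=Q head=2 tape=_#0[0]0   (Q,0)→(Q,0,-1)
state=Q head=1 tape=_#[0]00   (Q,0)→(Q,0,-1)
state=Q head=0 tape=_[#]000   (Q,#)→(P,0,-1)
state=P head=-1 tape=[_]0000   (P,_)→(H,#,+1)
state=H head=0 tape=#[0]000
Cell 2 holds 0 when M halts.

0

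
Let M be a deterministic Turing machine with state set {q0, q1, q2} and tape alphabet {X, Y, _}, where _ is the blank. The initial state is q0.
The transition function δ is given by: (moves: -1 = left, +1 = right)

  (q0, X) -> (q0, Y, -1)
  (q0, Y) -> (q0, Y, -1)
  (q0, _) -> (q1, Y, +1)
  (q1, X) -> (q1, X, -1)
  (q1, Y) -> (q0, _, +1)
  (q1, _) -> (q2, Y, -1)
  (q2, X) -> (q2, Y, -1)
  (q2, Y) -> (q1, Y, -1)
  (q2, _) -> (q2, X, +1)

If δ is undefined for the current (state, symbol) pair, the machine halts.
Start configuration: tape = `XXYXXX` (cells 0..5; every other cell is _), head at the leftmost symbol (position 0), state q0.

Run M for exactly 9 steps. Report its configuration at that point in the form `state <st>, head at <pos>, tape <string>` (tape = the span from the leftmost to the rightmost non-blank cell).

state q0, head at 3, tape YYY_XXX

state=q0 head=0 tape=_[X]XYXXX   (q0,X)→(q0,Y,-1)
state=q0 head=-1 tape=[_]YXYXXX   (q0,_)→(q1,Y,+1)
state=q1 head=0 tape=Y[Y]XYXXX   (q1,Y)→(q0,_,+1)
state=q0 head=1 tape=Y_[X]YXXX   (q0,X)→(q0,Y,-1)
state=q0 head=0 tape=Y[_]YYXXX   (q0,_)→(q1,Y,+1)
state=q1 head=1 tape=YY[Y]YXXX   (q1,Y)→(q0,_,+1)
state=q0 head=2 tape=YY_[Y]XXX   (q0,Y)→(q0,Y,-1)
state=q0 head=1 tape=YY[_]YXXX   (q0,_)→(q1,Y,+1)
state=q1 head=2 tape=YYY[Y]XXX   (q1,Y)→(q0,_,+1)
state=q0 head=3 tape=YYY_[X]XX
After 9 steps: state q0, head at 3, tape YYY_XXX.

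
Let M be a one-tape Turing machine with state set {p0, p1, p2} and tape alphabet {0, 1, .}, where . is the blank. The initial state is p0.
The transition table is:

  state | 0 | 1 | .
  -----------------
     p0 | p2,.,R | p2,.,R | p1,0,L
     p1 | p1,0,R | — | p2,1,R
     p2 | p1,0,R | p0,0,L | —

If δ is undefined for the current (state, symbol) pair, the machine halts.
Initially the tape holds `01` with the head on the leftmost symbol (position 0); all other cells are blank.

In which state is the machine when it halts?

p2

p0 | .[0]1..   read 0 → write ., move R, go to p2
p2 | ..[1]..   read 1 → write 0, move L, go to p0
p0 | .[.]0..   read . → write 0, move L, go to p1
p1 | [.]00..   read . → write 1, move R, go to p2
p2 | 1[0]0..   read 0 → write 0, move R, go to p1
p1 | 10[0]..   read 0 → write 0, move R, go to p1
p1 | 100[.].   read . → write 1, move R, go to p2
p2 | 1001[.]
No transition is defined for (p2, .); M halts in state p2.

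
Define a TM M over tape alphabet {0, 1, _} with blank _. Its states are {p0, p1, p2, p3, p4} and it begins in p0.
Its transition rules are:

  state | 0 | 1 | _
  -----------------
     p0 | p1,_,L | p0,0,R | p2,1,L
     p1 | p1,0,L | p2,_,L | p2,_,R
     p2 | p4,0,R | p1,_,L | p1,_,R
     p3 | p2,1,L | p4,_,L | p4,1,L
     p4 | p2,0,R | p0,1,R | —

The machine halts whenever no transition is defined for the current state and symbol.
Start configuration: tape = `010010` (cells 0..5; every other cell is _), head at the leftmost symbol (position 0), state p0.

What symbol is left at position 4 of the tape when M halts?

_

p0 | _[0]10010_   read 0 → write _, move L, go to p1
p1 | [_]_10010_   read _ → write _, move R, go to p2
p2 | _[_]10010_   read _ → write _, move R, go to p1
p1 | __[1]0010_   read 1 → write _, move L, go to p2
p2 | _[_]_0010_   read _ → write _, move R, go to p1
p1 | __[_]0010_   read _ → write _, move R, go to p2
p2 | ___[0]010_   read 0 → write 0, move R, go to p4
p4 | ___0[0]10_   read 0 → write 0, move R, go to p2
p2 | ___00[1]0_   read 1 → write _, move L, go to p1
p1 | ___0[0]_0_   read 0 → write 0, move L, go to p1
p1 | ___[0]0_0_   read 0 → write 0, move L, go to p1
p1 | __[_]00_0_   read _ → write _, move R, go to p2
p2 | ___[0]0_0_   read 0 → write 0, move R, go to p4
p4 | ___0[0]_0_   read 0 → write 0, move R, go to p2
p2 | ___00[_]0_   read _ → write _, move R, go to p1
p1 | ___00_[0]_   read 0 → write 0, move L, go to p1
p1 | ___00[_]0_   read _ → write _, move R, go to p2
p2 | ___00_[0]_   read 0 → write 0, move R, go to p4
p4 | ___00_0[_]
Cell 4 holds _ when M halts.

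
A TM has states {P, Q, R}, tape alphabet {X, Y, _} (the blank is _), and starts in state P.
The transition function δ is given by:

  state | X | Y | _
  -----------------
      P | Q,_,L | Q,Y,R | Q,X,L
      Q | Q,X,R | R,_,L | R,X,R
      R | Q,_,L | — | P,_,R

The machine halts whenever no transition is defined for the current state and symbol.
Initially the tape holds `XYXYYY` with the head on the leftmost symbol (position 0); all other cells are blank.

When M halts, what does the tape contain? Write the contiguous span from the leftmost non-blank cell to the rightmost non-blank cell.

state=P head=0 tape=_[X]YXYYY   (P,X)→(Q,_,L)
state=Q head=-1 tape=[_]_YXYYY   (Q,_)→(R,X,R)
state=R head=0 tape=X[_]YXYYY   (R,_)→(P,_,R)
state=P head=1 tape=X_[Y]XYYY   (P,Y)→(Q,Y,R)
state=Q head=2 tape=X_Y[X]YYY   (Q,X)→(Q,X,R)
state=Q head=3 tape=X_YX[Y]YY   (Q,Y)→(R,_,L)
state=R head=2 tape=X_Y[X]_YY   (R,X)→(Q,_,L)
state=Q head=1 tape=X_[Y]__YY   (Q,Y)→(R,_,L)
state=R head=0 tape=X[_]___YY   (R,_)→(P,_,R)
state=P head=1 tape=X_[_]__YY   (P,_)→(Q,X,L)
state=Q head=0 tape=X[_]X__YY   (Q,_)→(R,X,R)
state=R head=1 tape=XX[X]__YY   (R,X)→(Q,_,L)
state=Q head=0 tape=X[X]___YY   (Q,X)→(Q,X,R)
state=Q head=1 tape=XX[_]__YY   (Q,_)→(R,X,R)
state=R head=2 tape=XXX[_]_YY   (R,_)→(P,_,R)
state=P head=3 tape=XXX_[_]YY   (P,_)→(Q,X,L)
state=Q head=2 tape=XXX[_]XYY   (Q,_)→(R,X,R)
state=R head=3 tape=XXXX[X]YY   (R,X)→(Q,_,L)
state=Q head=2 tape=XXX[X]_YY   (Q,X)→(Q,X,R)
state=Q head=3 tape=XXXX[_]YY   (Q,_)→(R,X,R)
state=R head=4 tape=XXXXX[Y]Y
The non-blank tape span at halt is XXXXXYY.

XXXXXYY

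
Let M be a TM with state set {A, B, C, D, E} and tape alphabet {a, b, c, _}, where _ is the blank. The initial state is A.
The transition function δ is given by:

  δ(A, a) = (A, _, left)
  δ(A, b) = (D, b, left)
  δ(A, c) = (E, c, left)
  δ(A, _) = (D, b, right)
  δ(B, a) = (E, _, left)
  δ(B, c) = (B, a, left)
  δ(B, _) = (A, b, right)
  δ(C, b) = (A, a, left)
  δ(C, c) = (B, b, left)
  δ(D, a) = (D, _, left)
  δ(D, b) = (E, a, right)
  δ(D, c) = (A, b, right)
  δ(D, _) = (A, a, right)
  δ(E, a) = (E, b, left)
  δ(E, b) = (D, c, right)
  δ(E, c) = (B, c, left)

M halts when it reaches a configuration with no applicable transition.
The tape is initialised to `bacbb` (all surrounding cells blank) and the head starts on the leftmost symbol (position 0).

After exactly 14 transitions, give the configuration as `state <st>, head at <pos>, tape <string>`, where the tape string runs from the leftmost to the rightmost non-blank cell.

state=A head=0 tape=__[b]acbb   (A,b)→(D,b,left)
state=D head=-1 tape=_[_]bacbb   (D,_)→(A,a,right)
state=A head=0 tape=_a[b]acbb   (A,b)→(D,b,left)
state=D head=-1 tape=_[a]bacbb   (D,a)→(D,_,left)
state=D head=-2 tape=[_]_bacbb   (D,_)→(A,a,right)
state=A head=-1 tape=a[_]bacbb   (A,_)→(D,b,right)
state=D head=0 tape=ab[b]acbb   (D,b)→(E,a,right)
state=E head=1 tape=aba[a]cbb   (E,a)→(E,b,left)
state=E head=0 tape=ab[a]bcbb   (E,a)→(E,b,left)
state=E head=-1 tape=a[b]bbcbb   (E,b)→(D,c,right)
state=D head=0 tape=ac[b]bcbb   (D,b)→(E,a,right)
state=E head=1 tape=aca[b]cbb   (E,b)→(D,c,right)
state=D head=2 tape=acac[c]bb   (D,c)→(A,b,right)
state=A head=3 tape=acacb[b]b   (A,b)→(D,b,left)
state=D head=2 tape=acac[b]bb
After 14 steps: state D, head at 2, tape acacbbb.

state D, head at 2, tape acacbbb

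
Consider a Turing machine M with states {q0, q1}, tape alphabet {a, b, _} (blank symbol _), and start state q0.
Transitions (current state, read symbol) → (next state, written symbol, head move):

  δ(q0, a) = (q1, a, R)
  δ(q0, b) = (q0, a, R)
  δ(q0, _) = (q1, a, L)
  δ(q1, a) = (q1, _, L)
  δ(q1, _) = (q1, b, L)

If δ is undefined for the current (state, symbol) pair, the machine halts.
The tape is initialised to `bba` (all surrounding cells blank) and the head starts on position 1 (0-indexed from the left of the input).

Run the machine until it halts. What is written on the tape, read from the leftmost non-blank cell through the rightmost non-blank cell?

b__b

q0 | b[b]a_   read b → write a, move R, go to q0
q0 | ba[a]_   read a → write a, move R, go to q1
q1 | baa[_]   read _ → write b, move L, go to q1
q1 | ba[a]b   read a → write _, move L, go to q1
q1 | b[a]_b   read a → write _, move L, go to q1
q1 | [b]__b
The non-blank tape span at halt is b__b.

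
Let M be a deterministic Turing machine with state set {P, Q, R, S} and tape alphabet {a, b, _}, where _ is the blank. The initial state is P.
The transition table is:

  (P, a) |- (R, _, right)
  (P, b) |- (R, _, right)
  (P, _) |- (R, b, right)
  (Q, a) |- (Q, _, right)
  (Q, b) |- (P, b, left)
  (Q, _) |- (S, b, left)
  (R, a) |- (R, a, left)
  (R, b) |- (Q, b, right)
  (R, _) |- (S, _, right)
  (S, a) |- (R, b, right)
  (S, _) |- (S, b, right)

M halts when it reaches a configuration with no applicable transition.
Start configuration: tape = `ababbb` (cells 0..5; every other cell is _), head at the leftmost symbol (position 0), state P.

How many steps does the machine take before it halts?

P | [a]babbb_   read a → write _, move right, go to R
R | _[b]abbb_   read b → write b, move right, go to Q
Q | _b[a]bbb_   read a → write _, move right, go to Q
Q | _b_[b]bb_   read b → write b, move left, go to P
P | _b[_]bbb_   read _ → write b, move right, go to R
R | _bb[b]bb_   read b → write b, move right, go to Q
Q | _bbb[b]b_   read b → write b, move left, go to P
P | _bb[b]bb_   read b → write _, move right, go to R
R | _bb_[b]b_   read b → write b, move right, go to Q
Q | _bb_b[b]_   read b → write b, move left, go to P
P | _bb_[b]b_   read b → write _, move right, go to R
R | _bb__[b]_   read b → write b, move right, go to Q
Q | _bb__b[_]   read _ → write b, move left, go to S
S | _bb__[b]b
M halts after 13 transitions.

13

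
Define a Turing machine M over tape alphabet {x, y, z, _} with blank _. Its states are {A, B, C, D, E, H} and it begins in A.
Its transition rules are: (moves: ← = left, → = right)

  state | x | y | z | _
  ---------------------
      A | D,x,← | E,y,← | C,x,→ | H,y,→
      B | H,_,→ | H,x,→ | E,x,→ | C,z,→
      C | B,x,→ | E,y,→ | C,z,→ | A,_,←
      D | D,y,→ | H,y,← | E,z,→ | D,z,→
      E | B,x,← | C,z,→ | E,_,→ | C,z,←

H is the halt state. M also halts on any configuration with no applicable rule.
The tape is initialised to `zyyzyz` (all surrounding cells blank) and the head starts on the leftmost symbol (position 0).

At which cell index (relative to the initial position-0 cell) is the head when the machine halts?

7

A | [z]yyzyz___   read z → write x, move →, go to C
C | x[y]yzyz___   read y → write y, move →, go to E
E | xy[y]zyz___   read y → write z, move →, go to C
C | xyz[z]yz___   read z → write z, move →, go to C
C | xyzz[y]z___   read y → write y, move →, go to E
E | xyzzy[z]___   read z → write _, move →, go to E
E | xyzzy_[_]__   read _ → write z, move ←, go to C
C | xyzzy[_]z__   read _ → write _, move ←, go to A
A | xyzz[y]_z__   read y → write y, move ←, go to E
E | xyz[z]y_z__   read z → write _, move →, go to E
E | xyz_[y]_z__   read y → write z, move →, go to C
C | xyz_z[_]z__   read _ → write _, move ←, go to A
A | xyz_[z]_z__   read z → write x, move →, go to C
C | xyz_x[_]z__   read _ → write _, move ←, go to A
A | xyz_[x]_z__   read x → write x, move ←, go to D
D | xyz[_]x_z__   read _ → write z, move →, go to D
D | xyzz[x]_z__   read x → write y, move →, go to D
D | xyzzy[_]z__   read _ → write z, move →, go to D
D | xyzzyz[z]__   read z → write z, move →, go to E
E | xyzzyzz[_]_   read _ → write z, move ←, go to C
C | xyzzyz[z]z_   read z → write z, move →, go to C
C | xyzzyzz[z]_   read z → write z, move →, go to C
C | xyzzyzzz[_]   read _ → write _, move ←, go to A
A | xyzzyzz[z]_   read z → write x, move →, go to C
C | xyzzyzzx[_]   read _ → write _, move ←, go to A
A | xyzzyzz[x]_   read x → write x, move ←, go to D
D | xyzzyz[z]x_   read z → write z, move →, go to E
E | xyzzyzz[x]_   read x → write x, move ←, go to B
B | xyzzyz[z]x_   read z → write x, move →, go to E
E | xyzzyzx[x]_   read x → write x, move ←, go to B
B | xyzzyz[x]x_   read x → write _, move →, go to H
H | xyzzyz_[x]_
At halt the head is at cell 7.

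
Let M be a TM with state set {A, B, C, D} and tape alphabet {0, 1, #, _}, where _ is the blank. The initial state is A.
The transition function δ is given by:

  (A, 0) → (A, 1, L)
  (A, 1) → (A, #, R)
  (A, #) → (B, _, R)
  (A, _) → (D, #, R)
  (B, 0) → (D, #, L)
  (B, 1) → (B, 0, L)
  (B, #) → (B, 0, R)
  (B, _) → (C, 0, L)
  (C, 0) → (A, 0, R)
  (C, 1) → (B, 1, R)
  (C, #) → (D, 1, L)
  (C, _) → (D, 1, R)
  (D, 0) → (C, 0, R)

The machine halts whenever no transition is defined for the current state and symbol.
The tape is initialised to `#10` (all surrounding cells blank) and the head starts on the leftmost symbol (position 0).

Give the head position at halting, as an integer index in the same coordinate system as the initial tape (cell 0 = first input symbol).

4

A | _[#]10__   read # → write _, move R, go to B
B | __[1]0__   read 1 → write 0, move L, go to B
B | _[_]00__   read _ → write 0, move L, go to C
C | [_]000__   read _ → write 1, move R, go to D
D | 1[0]00__   read 0 → write 0, move R, go to C
C | 10[0]0__   read 0 → write 0, move R, go to A
A | 100[0]__   read 0 → write 1, move L, go to A
A | 10[0]1__   read 0 → write 1, move L, go to A
A | 1[0]11__   read 0 → write 1, move L, go to A
A | [1]111__   read 1 → write #, move R, go to A
A | #[1]11__   read 1 → write #, move R, go to A
A | ##[1]1__   read 1 → write #, move R, go to A
A | ###[1]__   read 1 → write #, move R, go to A
A | ####[_]_   read _ → write #, move R, go to D
D | #####[_]
At halt the head is at cell 4.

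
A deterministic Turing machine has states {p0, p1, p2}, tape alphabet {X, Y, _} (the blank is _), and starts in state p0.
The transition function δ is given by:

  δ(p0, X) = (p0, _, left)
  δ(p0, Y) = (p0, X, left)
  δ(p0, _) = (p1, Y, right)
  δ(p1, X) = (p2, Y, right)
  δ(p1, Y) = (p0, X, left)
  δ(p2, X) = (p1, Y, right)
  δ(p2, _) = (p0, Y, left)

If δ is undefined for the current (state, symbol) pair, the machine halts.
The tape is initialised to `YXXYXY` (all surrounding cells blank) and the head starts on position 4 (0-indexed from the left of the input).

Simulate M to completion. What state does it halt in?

state=p0 head=4 tape=___YXXY[X]Y   (p0,X)→(p0,_,left)
state=p0 head=3 tape=___YXX[Y]_Y   (p0,Y)→(p0,X,left)
state=p0 head=2 tape=___YX[X]X_Y   (p0,X)→(p0,_,left)
state=p0 head=1 tape=___Y[X]_X_Y   (p0,X)→(p0,_,left)
state=p0 head=0 tape=___[Y]__X_Y   (p0,Y)→(p0,X,left)
state=p0 head=-1 tape=__[_]X__X_Y   (p0,_)→(p1,Y,right)
state=p1 head=0 tape=__Y[X]__X_Y   (p1,X)→(p2,Y,right)
state=p2 head=1 tape=__YY[_]_X_Y   (p2,_)→(p0,Y,left)
state=p0 head=0 tape=__Y[Y]Y_X_Y   (p0,Y)→(p0,X,left)
state=p0 head=-1 tape=__[Y]XY_X_Y   (p0,Y)→(p0,X,left)
state=p0 head=-2 tape=_[_]XXY_X_Y   (p0,_)→(p1,Y,right)
state=p1 head=-1 tape=_Y[X]XY_X_Y   (p1,X)→(p2,Y,right)
state=p2 head=0 tape=_YY[X]Y_X_Y   (p2,X)→(p1,Y,right)
state=p1 head=1 tape=_YYY[Y]_X_Y   (p1,Y)→(p0,X,left)
state=p0 head=0 tape=_YY[Y]X_X_Y   (p0,Y)→(p0,X,left)
state=p0 head=-1 tape=_Y[Y]XX_X_Y   (p0,Y)→(p0,X,left)
state=p0 head=-2 tape=_[Y]XXX_X_Y   (p0,Y)→(p0,X,left)
state=p0 head=-3 tape=[_]XXXX_X_Y   (p0,_)→(p1,Y,right)
state=p1 head=-2 tape=Y[X]XXX_X_Y   (p1,X)→(p2,Y,right)
state=p2 head=-1 tape=YY[X]XX_X_Y   (p2,X)→(p1,Y,right)
state=p1 head=0 tape=YYY[X]X_X_Y   (p1,X)→(p2,Y,right)
state=p2 head=1 tape=YYYY[X]_X_Y   (p2,X)→(p1,Y,right)
state=p1 head=2 tape=YYYYY[_]X_Y
No transition is defined for (p1, _); M halts in state p1.

p1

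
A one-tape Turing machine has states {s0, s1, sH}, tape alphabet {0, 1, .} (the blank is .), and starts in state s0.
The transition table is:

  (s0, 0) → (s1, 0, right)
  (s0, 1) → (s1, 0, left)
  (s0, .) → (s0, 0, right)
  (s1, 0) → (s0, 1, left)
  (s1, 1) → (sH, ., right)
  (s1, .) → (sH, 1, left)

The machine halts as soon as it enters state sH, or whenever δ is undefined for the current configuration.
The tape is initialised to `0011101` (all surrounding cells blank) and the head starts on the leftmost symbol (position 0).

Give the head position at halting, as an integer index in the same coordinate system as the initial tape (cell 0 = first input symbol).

2

state=s0 head=0 tape=[0]011101   (s0,0)→(s1,0,right)
state=s1 head=1 tape=0[0]11101   (s1,0)→(s0,1,left)
state=s0 head=0 tape=[0]111101   (s0,0)→(s1,0,right)
state=s1 head=1 tape=0[1]11101   (s1,1)→(sH,.,right)
state=sH head=2 tape=0.[1]1101
At halt the head is at cell 2.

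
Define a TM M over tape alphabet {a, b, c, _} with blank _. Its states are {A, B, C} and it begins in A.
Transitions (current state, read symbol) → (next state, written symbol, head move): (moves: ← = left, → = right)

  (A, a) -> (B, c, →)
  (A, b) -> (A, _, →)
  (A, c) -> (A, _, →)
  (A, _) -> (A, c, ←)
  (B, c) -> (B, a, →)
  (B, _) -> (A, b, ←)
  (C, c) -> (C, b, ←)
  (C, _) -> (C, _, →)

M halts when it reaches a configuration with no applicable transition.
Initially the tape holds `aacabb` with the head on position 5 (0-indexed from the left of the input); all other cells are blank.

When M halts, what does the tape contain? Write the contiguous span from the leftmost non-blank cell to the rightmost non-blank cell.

aaccaaacb

A | aacab[b]___   read b → write _, move →, go to A
A | aacab_[_]__   read _ → write c, move ←, go to A
A | aacab[_]c__   read _ → write c, move ←, go to A
A | aaca[b]cc__   read b → write _, move →, go to A
A | aaca_[c]c__   read c → write _, move →, go to A
A | aaca__[c]__   read c → write _, move →, go to A
A | aaca___[_]_   read _ → write c, move ←, go to A
A | aaca__[_]c_   read _ → write c, move ←, go to A
A | aaca_[_]cc_   read _ → write c, move ←, go to A
A | aaca[_]ccc_   read _ → write c, move ←, go to A
A | aac[a]cccc_   read a → write c, move →, go to B
B | aacc[c]ccc_   read c → write a, move →, go to B
B | aacca[c]cc_   read c → write a, move →, go to B
B | aaccaa[c]c_   read c → write a, move →, go to B
B | aaccaaa[c]_   read c → write a, move →, go to B
B | aaccaaaa[_]   read _ → write b, move ←, go to A
A | aaccaaa[a]b   read a → write c, move →, go to B
B | aaccaaac[b]
The non-blank tape span at halt is aaccaaacb.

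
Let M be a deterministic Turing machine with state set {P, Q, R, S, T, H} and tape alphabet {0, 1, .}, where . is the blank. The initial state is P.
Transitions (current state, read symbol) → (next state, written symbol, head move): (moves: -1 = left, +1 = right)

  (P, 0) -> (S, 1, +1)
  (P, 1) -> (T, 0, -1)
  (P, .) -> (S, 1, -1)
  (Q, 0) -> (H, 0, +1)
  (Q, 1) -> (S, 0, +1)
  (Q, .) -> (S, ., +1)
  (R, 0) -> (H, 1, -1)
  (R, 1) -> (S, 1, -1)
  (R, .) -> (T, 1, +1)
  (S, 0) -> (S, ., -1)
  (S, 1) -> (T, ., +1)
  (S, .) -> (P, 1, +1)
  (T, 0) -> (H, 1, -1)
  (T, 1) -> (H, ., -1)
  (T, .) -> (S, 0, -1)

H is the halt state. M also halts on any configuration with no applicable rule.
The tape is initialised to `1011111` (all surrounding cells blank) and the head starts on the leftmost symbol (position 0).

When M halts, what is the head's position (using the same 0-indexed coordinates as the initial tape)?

2

P | ..[1]011111   read 1 → write 0, move -1, go to T
T | .[.]0011111   read . → write 0, move -1, go to S
S | [.]00011111   read . → write 1, move +1, go to P
P | 1[0]0011111   read 0 → write 1, move +1, go to S
S | 11[0]011111   read 0 → write ., move -1, go to S
S | 1[1].011111   read 1 → write ., move +1, go to T
T | 1.[.]011111   read . → write 0, move -1, go to S
S | 1[.]0011111   read . → write 1, move +1, go to P
P | 11[0]011111   read 0 → write 1, move +1, go to S
S | 111[0]11111   read 0 → write ., move -1, go to S
S | 11[1].11111   read 1 → write ., move +1, go to T
T | 11.[.]11111   read . → write 0, move -1, go to S
S | 11[.]011111   read . → write 1, move +1, go to P
P | 111[0]11111   read 0 → write 1, move +1, go to S
S | 1111[1]1111   read 1 → write ., move +1, go to T
T | 1111.[1]111   read 1 → write ., move -1, go to H
H | 1111[.].111
At halt the head is at cell 2.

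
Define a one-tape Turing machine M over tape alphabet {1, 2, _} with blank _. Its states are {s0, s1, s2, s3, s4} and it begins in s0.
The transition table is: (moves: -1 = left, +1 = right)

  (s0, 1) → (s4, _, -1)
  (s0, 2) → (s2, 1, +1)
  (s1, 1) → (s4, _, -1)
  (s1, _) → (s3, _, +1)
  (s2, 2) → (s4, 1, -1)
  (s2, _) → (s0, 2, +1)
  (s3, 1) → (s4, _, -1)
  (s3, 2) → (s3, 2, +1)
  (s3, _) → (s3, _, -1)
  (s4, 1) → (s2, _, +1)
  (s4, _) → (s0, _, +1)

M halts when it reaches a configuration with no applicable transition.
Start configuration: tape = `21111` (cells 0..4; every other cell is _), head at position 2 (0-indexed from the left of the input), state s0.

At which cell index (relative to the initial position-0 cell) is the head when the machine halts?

s0 | 21[1]11   read 1 → write _, move -1, go to s4
s4 | 2[1]_11   read 1 → write _, move +1, go to s2
s2 | 2_[_]11   read _ → write 2, move +1, go to s0
s0 | 2_2[1]1   read 1 → write _, move -1, go to s4
s4 | 2_[2]_1
At halt the head is at cell 2.

2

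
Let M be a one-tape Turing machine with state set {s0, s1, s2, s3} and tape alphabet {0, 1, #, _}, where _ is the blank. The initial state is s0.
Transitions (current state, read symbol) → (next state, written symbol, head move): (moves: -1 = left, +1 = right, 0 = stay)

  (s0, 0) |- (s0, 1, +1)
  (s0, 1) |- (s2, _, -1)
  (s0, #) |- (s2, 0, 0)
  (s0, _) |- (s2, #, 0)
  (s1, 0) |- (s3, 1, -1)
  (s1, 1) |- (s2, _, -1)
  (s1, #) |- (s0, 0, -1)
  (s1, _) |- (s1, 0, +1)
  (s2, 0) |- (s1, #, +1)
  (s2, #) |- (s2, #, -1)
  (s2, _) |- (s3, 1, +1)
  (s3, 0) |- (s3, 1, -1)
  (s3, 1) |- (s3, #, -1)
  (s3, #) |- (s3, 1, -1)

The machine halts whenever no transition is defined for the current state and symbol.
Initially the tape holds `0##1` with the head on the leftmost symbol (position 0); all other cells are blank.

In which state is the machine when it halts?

state=s0 head=0 tape=_[0]##1   (s0,0)→(s0,1,+1)
state=s0 head=1 tape=_1[#]#1   (s0,#)→(s2,0,0)
state=s2 head=1 tape=_1[0]#1   (s2,0)→(s1,#,+1)
state=s1 head=2 tape=_1#[#]1   (s1,#)→(s0,0,-1)
state=s0 head=1 tape=_1[#]01   (s0,#)→(s2,0,0)
state=s2 head=1 tape=_1[0]01   (s2,0)→(s1,#,+1)
state=s1 head=2 tape=_1#[0]1   (s1,0)→(s3,1,-1)
state=s3 head=1 tape=_1[#]11   (s3,#)→(s3,1,-1)
state=s3 head=0 tape=_[1]111   (s3,1)→(s3,#,-1)
state=s3 head=-1 tape=[_]#111
No transition is defined for (s3, _); M halts in state s3.

s3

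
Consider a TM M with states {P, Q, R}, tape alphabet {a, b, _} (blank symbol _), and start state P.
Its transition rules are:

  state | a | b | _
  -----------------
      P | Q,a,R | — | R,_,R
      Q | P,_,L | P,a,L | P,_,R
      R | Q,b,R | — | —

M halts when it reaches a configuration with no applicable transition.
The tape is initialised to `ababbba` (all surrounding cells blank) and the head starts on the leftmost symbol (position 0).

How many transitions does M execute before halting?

12

state=P head=0 tape=[a]babbba   (P,a)→(Q,a,R)
state=Q head=1 tape=a[b]abbba   (Q,b)→(P,a,L)
state=P head=0 tape=[a]aabbba   (P,a)→(Q,a,R)
state=Q head=1 tape=a[a]abbba   (Q,a)→(P,_,L)
state=P head=0 tape=[a]_abbba   (P,a)→(Q,a,R)
state=Q head=1 tape=a[_]abbba   (Q,_)→(P,_,R)
state=P head=2 tape=a_[a]bbba   (P,a)→(Q,a,R)
state=Q head=3 tape=a_a[b]bba   (Q,b)→(P,a,L)
state=P head=2 tape=a_[a]abba   (P,a)→(Q,a,R)
state=Q head=3 tape=a_a[a]bba   (Q,a)→(P,_,L)
state=P head=2 tape=a_[a]_bba   (P,a)→(Q,a,R)
state=Q head=3 tape=a_a[_]bba   (Q,_)→(P,_,R)
state=P head=4 tape=a_a_[b]ba
M halts after 12 transitions.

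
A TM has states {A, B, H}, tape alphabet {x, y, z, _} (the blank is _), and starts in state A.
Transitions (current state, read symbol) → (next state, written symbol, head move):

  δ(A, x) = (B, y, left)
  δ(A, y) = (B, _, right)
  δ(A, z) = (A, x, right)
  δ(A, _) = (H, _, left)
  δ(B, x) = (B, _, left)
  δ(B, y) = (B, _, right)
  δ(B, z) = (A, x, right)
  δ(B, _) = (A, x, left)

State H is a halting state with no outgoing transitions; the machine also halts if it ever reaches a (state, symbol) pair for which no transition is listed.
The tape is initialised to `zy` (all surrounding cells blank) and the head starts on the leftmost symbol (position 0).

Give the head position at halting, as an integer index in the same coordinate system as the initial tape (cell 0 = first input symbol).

A | [z]y_   read z → write x, move right, go to A
A | x[y]_   read y → write _, move right, go to B
B | x_[_]   read _ → write x, move left, go to A
A | x[_]x   read _ → write _, move left, go to H
H | [x]_x
At halt the head is at cell 0.

0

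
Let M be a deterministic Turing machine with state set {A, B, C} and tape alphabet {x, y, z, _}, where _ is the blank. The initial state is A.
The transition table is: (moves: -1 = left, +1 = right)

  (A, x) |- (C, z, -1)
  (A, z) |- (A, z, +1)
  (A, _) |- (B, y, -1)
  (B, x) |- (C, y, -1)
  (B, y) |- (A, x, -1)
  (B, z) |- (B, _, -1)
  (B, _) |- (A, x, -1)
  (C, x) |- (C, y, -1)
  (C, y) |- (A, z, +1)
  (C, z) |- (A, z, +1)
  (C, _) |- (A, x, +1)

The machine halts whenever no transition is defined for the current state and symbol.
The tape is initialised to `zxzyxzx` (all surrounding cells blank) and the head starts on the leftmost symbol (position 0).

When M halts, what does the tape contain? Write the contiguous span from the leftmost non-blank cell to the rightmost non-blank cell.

zzzyxzx

A | [z]xzyxzx   read z → write z, move +1, go to A
A | z[x]zyxzx   read x → write z, move -1, go to C
C | [z]zzyxzx   read z → write z, move +1, go to A
A | z[z]zyxzx   read z → write z, move +1, go to A
A | zz[z]yxzx   read z → write z, move +1, go to A
A | zzz[y]xzx
The non-blank tape span at halt is zzzyxzx.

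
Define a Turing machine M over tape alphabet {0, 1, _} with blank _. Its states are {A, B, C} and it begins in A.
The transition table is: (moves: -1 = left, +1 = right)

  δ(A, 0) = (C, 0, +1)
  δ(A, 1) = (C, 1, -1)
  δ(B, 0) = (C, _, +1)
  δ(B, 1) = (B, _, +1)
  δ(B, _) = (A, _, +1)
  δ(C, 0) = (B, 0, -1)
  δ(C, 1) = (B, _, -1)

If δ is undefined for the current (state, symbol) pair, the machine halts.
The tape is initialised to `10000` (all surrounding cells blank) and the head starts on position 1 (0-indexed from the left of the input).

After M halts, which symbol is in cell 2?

state=A head=1 tape=1[0]000_   (A,0)→(C,0,+1)
state=C head=2 tape=10[0]00_   (C,0)→(B,0,-1)
state=B head=1 tape=1[0]000_   (B,0)→(C,_,+1)
state=C head=2 tape=1_[0]00_   (C,0)→(B,0,-1)
state=B head=1 tape=1[_]000_   (B,_)→(A,_,+1)
state=A head=2 tape=1_[0]00_   (A,0)→(C,0,+1)
state=C head=3 tape=1_0[0]0_   (C,0)→(B,0,-1)
state=B head=2 tape=1_[0]00_   (B,0)→(C,_,+1)
state=C head=3 tape=1__[0]0_   (C,0)→(B,0,-1)
state=B head=2 tape=1_[_]00_   (B,_)→(A,_,+1)
state=A head=3 tape=1__[0]0_   (A,0)→(C,0,+1)
state=C head=4 tape=1__0[0]_   (C,0)→(B,0,-1)
state=B head=3 tape=1__[0]0_   (B,0)→(C,_,+1)
state=C head=4 tape=1___[0]_   (C,0)→(B,0,-1)
state=B head=3 tape=1__[_]0_   (B,_)→(A,_,+1)
state=A head=4 tape=1___[0]_   (A,0)→(C,0,+1)
state=C head=5 tape=1___0[_]
Cell 2 holds _ when M halts.

_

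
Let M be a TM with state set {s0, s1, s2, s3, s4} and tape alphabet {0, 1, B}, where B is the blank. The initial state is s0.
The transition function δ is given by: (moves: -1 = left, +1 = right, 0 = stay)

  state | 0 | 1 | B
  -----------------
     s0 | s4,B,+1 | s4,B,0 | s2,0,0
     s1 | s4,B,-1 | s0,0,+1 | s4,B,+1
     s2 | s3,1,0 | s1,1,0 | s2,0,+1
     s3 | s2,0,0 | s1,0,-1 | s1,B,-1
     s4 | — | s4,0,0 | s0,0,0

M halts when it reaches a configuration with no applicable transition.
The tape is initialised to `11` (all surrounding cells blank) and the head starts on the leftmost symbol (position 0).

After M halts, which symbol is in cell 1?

0

state=s0 head=0 tape=[1]1   (s0,1)→(s4,B,0)
state=s4 head=0 tape=[B]1   (s4,B)→(s0,0,0)
state=s0 head=0 tape=[0]1   (s0,0)→(s4,B,+1)
state=s4 head=1 tape=B[1]   (s4,1)→(s4,0,0)
state=s4 head=1 tape=B[0]
Cell 1 holds 0 when M halts.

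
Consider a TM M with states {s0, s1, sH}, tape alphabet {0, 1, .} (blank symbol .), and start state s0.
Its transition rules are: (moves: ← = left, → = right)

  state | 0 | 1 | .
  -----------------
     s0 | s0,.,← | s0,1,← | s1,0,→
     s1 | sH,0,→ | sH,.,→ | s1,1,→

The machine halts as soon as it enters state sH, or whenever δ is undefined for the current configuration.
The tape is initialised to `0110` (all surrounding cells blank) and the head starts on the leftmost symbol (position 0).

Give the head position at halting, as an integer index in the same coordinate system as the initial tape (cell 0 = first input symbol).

2

s0 | .[0]110   read 0 → write ., move ←, go to s0
s0 | [.].110   read . → write 0, move →, go to s1
s1 | 0[.]110   read . → write 1, move →, go to s1
s1 | 01[1]10   read 1 → write ., move →, go to sH
sH | 01.[1]0
At halt the head is at cell 2.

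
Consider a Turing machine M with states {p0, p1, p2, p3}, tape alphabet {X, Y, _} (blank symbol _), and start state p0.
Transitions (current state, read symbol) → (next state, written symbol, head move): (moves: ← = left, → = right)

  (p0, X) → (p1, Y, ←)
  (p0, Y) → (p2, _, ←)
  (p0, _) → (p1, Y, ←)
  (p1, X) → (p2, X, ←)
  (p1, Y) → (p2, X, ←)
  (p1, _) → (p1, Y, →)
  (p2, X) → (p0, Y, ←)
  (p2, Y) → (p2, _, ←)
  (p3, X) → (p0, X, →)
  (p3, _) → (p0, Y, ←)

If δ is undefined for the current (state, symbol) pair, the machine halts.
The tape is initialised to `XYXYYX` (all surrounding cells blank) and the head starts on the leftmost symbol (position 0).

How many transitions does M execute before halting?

state=p0 head=0 tape=__[X]YXYYX   (p0,X)→(p1,Y,←)
state=p1 head=-1 tape=_[_]YYXYYX   (p1,_)→(p1,Y,→)
state=p1 head=0 tape=_Y[Y]YXYYX   (p1,Y)→(p2,X,←)
state=p2 head=-1 tape=_[Y]XYXYYX   (p2,Y)→(p2,_,←)
state=p2 head=-2 tape=[_]_XYXYYX
M halts after 4 transitions.

4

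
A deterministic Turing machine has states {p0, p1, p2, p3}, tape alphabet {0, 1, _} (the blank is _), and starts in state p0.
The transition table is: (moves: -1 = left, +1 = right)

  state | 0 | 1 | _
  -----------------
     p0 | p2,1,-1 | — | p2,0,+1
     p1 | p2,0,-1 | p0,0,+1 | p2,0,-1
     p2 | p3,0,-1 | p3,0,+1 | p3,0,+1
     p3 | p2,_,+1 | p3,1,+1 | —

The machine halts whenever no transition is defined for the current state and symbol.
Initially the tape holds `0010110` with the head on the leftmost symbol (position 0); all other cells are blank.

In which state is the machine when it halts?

p3

state=p0 head=0 tape=_[0]010110__   (p0,0)→(p2,1,-1)
state=p2 head=-1 tape=[_]1010110__   (p2,_)→(p3,0,+1)
state=p3 head=0 tape=0[1]010110__   (p3,1)→(p3,1,+1)
state=p3 head=1 tape=01[0]10110__   (p3,0)→(p2,_,+1)
state=p2 head=2 tape=01_[1]0110__   (p2,1)→(p3,0,+1)
state=p3 head=3 tape=01_0[0]110__   (p3,0)→(p2,_,+1)
state=p2 head=4 tape=01_0_[1]10__   (p2,1)→(p3,0,+1)
state=p3 head=5 tape=01_0_0[1]0__   (p3,1)→(p3,1,+1)
state=p3 head=6 tape=01_0_01[0]__   (p3,0)→(p2,_,+1)
state=p2 head=7 tape=01_0_01_[_]_   (p2,_)→(p3,0,+1)
state=p3 head=8 tape=01_0_01_0[_]
No transition is defined for (p3, _); M halts in state p3.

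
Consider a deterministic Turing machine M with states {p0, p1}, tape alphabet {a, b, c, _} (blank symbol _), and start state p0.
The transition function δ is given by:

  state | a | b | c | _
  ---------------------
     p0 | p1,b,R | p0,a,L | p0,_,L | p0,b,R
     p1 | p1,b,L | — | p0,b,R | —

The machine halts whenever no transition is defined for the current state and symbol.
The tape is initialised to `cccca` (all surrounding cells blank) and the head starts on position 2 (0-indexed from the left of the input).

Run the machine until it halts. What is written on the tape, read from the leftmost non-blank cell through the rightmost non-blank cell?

bbbaa_a

state=p0 head=2 tape=__cc[c]ca   (p0,c)→(p0,_,L)
state=p0 head=1 tape=__c[c]_ca   (p0,c)→(p0,_,L)
state=p0 head=0 tape=__[c]__ca   (p0,c)→(p0,_,L)
state=p0 head=-1 tape=_[_]___ca   (p0,_)→(p0,b,R)
state=p0 head=0 tape=_b[_]__ca   (p0,_)→(p0,b,R)
state=p0 head=1 tape=_bb[_]_ca   (p0,_)→(p0,b,R)
state=p0 head=2 tape=_bbb[_]ca   (p0,_)→(p0,b,R)
state=p0 head=3 tape=_bbbb[c]a   (p0,c)→(p0,_,L)
state=p0 head=2 tape=_bbb[b]_a   (p0,b)→(p0,a,L)
state=p0 head=1 tape=_bb[b]a_a   (p0,b)→(p0,a,L)
state=p0 head=0 tape=_b[b]aa_a   (p0,b)→(p0,a,L)
state=p0 head=-1 tape=_[b]aaa_a   (p0,b)→(p0,a,L)
state=p0 head=-2 tape=[_]aaaa_a   (p0,_)→(p0,b,R)
state=p0 head=-1 tape=b[a]aaa_a   (p0,a)→(p1,b,R)
state=p1 head=0 tape=bb[a]aa_a   (p1,a)→(p1,b,L)
state=p1 head=-1 tape=b[b]baa_a
The non-blank tape span at halt is bbbaa_a.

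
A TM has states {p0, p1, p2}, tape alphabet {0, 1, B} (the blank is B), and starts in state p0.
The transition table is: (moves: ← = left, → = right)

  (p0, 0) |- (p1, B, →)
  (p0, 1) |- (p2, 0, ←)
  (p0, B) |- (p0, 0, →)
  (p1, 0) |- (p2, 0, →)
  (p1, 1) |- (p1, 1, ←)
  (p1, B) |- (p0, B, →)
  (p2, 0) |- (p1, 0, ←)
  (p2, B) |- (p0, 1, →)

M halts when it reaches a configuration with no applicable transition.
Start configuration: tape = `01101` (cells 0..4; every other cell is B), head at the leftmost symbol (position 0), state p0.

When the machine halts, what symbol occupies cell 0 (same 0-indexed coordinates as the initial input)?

p0 | [0]1101   read 0 → write B, move →, go to p1
p1 | B[1]101   read 1 → write 1, move ←, go to p1
p1 | [B]1101   read B → write B, move →, go to p0
p0 | B[1]101   read 1 → write 0, move ←, go to p2
p2 | [B]0101   read B → write 1, move →, go to p0
p0 | 1[0]101   read 0 → write B, move →, go to p1
p1 | 1B[1]01   read 1 → write 1, move ←, go to p1
p1 | 1[B]101   read B → write B, move →, go to p0
p0 | 1B[1]01   read 1 → write 0, move ←, go to p2
p2 | 1[B]001   read B → write 1, move →, go to p0
p0 | 11[0]01   read 0 → write B, move →, go to p1
p1 | 11B[0]1   read 0 → write 0, move →, go to p2
p2 | 11B0[1]
Cell 0 holds 1 when M halts.

1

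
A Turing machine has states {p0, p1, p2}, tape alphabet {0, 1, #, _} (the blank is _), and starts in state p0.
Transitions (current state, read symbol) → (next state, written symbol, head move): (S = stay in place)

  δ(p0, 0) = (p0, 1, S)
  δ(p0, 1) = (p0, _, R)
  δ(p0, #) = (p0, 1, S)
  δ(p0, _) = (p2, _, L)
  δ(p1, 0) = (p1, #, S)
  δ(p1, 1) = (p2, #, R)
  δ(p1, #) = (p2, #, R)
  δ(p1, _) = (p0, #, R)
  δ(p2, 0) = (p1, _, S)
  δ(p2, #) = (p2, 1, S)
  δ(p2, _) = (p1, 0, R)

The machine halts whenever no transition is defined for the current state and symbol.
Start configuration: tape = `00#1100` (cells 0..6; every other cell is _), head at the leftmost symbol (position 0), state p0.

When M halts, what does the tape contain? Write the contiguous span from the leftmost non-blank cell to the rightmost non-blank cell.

01

p0 | [0]0#1100__   read 0 → write 1, move S, go to p0
p0 | [1]0#1100__   read 1 → write _, move R, go to p0
p0 | _[0]#1100__   read 0 → write 1, move S, go to p0
p0 | _[1]#1100__   read 1 → write _, move R, go to p0
p0 | __[#]1100__   read # → write 1, move S, go to p0
p0 | __[1]1100__   read 1 → write _, move R, go to p0
p0 | ___[1]100__   read 1 → write _, move R, go to p0
p0 | ____[1]00__   read 1 → write _, move R, go to p0
p0 | _____[0]0__   read 0 → write 1, move S, go to p0
p0 | _____[1]0__   read 1 → write _, move R, go to p0
p0 | ______[0]__   read 0 → write 1, move S, go to p0
p0 | ______[1]__   read 1 → write _, move R, go to p0
p0 | _______[_]_   read _ → write _, move L, go to p2
p2 | ______[_]__   read _ → write 0, move R, go to p1
p1 | ______0[_]_   read _ → write #, move R, go to p0
p0 | ______0#[_]   read _ → write _, move L, go to p2
p2 | ______0[#]_   read # → write 1, move S, go to p2
p2 | ______0[1]_
The non-blank tape span at halt is 01.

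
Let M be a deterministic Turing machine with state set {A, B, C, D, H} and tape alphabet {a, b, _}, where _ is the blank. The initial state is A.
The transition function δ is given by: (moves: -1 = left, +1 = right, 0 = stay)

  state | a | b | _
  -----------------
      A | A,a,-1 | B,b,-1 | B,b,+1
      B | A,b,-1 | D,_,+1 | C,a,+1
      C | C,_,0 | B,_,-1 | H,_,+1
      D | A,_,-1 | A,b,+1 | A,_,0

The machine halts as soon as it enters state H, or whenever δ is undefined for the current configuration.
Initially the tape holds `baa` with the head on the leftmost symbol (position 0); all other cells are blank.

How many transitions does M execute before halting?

state=A head=0 tape=____[b]aa__   (A,b)→(B,b,-1)
state=B head=-1 tape=___[_]baa__   (B,_)→(C,a,+1)
state=C head=0 tape=___a[b]aa__   (C,b)→(B,_,-1)
state=B head=-1 tape=___[a]_aa__   (B,a)→(A,b,-1)
state=A head=-2 tape=__[_]b_aa__   (A,_)→(B,b,+1)
state=B head=-1 tape=__b[b]_aa__   (B,b)→(D,_,+1)
state=D head=0 tape=__b_[_]aa__   (D,_)→(A,_,0)
state=A head=0 tape=__b_[_]aa__   (A,_)→(B,b,+1)
state=B head=1 tape=__b_b[a]a__   (B,a)→(A,b,-1)
state=A head=0 tape=__b_[b]ba__   (A,b)→(B,b,-1)
state=B head=-1 tape=__b[_]bba__   (B,_)→(C,a,+1)
state=C head=0 tape=__ba[b]ba__   (C,b)→(B,_,-1)
state=B head=-1 tape=__b[a]_ba__   (B,a)→(A,b,-1)
state=A head=-2 tape=__[b]b_ba__   (A,b)→(B,b,-1)
state=B head=-3 tape=_[_]bb_ba__   (B,_)→(C,a,+1)
state=C head=-2 tape=_a[b]b_ba__   (C,b)→(B,_,-1)
state=B head=-3 tape=_[a]_b_ba__   (B,a)→(A,b,-1)
state=A head=-4 tape=[_]b_b_ba__   (A,_)→(B,b,+1)
state=B head=-3 tape=b[b]_b_ba__   (B,b)→(D,_,+1)
state=D head=-2 tape=b_[_]b_ba__   (D,_)→(A,_,0)
state=A head=-2 tape=b_[_]b_ba__   (A,_)→(B,b,+1)
state=B head=-1 tape=b_b[b]_ba__   (B,b)→(D,_,+1)
state=D head=0 tape=b_b_[_]ba__   (D,_)→(A,_,0)
state=A head=0 tape=b_b_[_]ba__   (A,_)→(B,b,+1)
state=B head=1 tape=b_b_b[b]a__   (B,b)→(D,_,+1)
state=D head=2 tape=b_b_b_[a]__   (D,a)→(A,_,-1)
state=A head=1 tape=b_b_b[_]___   (A,_)→(B,b,+1)
state=B head=2 tape=b_b_bb[_]__   (B,_)→(C,a,+1)
state=C head=3 tape=b_b_bba[_]_   (C,_)→(H,_,+1)
state=H head=4 tape=b_b_bba_[_]
M halts after 29 transitions.

29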